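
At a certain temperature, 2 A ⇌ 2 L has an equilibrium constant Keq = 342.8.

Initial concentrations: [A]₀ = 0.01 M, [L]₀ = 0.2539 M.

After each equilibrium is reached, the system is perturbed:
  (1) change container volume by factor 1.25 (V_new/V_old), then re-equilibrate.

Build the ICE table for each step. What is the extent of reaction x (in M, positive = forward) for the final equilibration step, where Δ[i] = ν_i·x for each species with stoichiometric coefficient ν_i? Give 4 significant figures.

Q₀ = 644.7 vs Keq = 342.8 ⇒ Q>K, reverse
Step 1:
                   A          L
  I             0.01     0.2539
  C         0.003523  -0.003523
  E          0.01352     0.2504
  solve Keq expr → x = -0.001762; check Q = 342.8
Then change container volume by factor 1.25 (V_new/V_old).
Step 2:
                   A          L
  I          0.01082     0.2003
  C                0          0
  E          0.01082     0.2003
  solve Keq expr → x = 0; check Q = 342.8

x = 0 M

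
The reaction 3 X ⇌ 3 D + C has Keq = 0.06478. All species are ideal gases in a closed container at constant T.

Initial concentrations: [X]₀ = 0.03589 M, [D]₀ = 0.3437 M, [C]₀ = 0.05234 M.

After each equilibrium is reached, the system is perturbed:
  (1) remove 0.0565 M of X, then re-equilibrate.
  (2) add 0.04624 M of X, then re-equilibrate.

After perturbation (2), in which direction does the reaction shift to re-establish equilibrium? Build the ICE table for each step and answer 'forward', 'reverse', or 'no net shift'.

Direction: forward

Q₀ = 45.97 vs Keq = 0.06478 ⇒ Q>K, reverse
Step 1:
                   X          D          C
  Initial    0.03589     0.3437    0.05234
  Change      0.1099    -0.1099   -0.03663
  Equil       0.1458     0.2338    0.01571
  solve Keq expr → x = -0.03663; check Q = 0.06478
Then remove 0.0565 M of X.
Step 2:
                   X          D          C
  Initial    0.08929     0.2338    0.01571
  Change     0.02056   -0.02056  -0.006852
  Equil       0.1098     0.2132   0.008855
  solve Keq expr → x = -0.006852; check Q = 0.06478
Then add 0.04624 M of X.
Step 3:
                   X          D          C
  Initial     0.1561     0.2132   0.008855
  Change    -0.01671    0.01671    0.00557
  Equil       0.1394       0.23    0.01442
  solve Keq expr → x = 0.00557; check Q = 0.06478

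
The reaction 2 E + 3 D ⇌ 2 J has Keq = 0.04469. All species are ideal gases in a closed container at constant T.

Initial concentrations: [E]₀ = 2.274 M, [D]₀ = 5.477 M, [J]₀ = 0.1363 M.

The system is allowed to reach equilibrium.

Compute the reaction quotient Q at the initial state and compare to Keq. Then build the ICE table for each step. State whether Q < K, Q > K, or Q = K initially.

Q₀ = 2.1867e-05 vs Keq = 0.04469 ⇒ Q<K, forward
Step 1:
                    E           D           J
  I             2.274       5.477      0.1363
  C            -1.278      -1.917       1.278
  E             0.996        3.56       1.414
  solve Keq expr → x = 0.639; check Q = 0.04469

Q₀ = 2.1867e-05; Q < K (proceeds forward)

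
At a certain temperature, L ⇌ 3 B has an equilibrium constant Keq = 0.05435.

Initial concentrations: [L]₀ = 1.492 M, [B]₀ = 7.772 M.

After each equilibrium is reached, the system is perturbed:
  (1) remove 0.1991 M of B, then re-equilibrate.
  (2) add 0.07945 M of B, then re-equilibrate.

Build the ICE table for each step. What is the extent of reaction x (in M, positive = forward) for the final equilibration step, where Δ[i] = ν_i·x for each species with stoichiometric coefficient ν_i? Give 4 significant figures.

Q₀ = 314.7 vs Keq = 0.05435 ⇒ Q>K, reverse
Step 1:
                    L           B
  Initial       1.492       7.772
  Change        2.392      -7.177
  Equil         3.884      0.5954
  solve Keq expr → x = -2.392; check Q = 0.05435
Then remove 0.1991 M of B.
Step 2:
                    L           B
  Initial       3.884      0.3963
  Change     -0.06525      0.1957
  Equil         3.819      0.5921
  solve Keq expr → x = 0.06525; check Q = 0.05435
Then add 0.07945 M of B.
Step 3:
                    L           B
  Initial       3.819      0.6715
  Change      0.02604    -0.07811
  Equil         3.845      0.5934
  solve Keq expr → x = -0.02604; check Q = 0.05435

x = -0.02604 M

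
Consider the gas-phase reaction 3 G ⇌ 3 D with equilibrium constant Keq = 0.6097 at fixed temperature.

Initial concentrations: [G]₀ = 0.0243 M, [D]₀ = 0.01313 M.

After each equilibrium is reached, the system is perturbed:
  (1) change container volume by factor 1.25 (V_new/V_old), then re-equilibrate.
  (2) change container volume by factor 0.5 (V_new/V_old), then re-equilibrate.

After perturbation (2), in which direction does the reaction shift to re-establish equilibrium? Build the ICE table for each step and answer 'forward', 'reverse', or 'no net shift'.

Direction: no net shift

Q₀ = 0.1578 vs Keq = 0.6097 ⇒ Q<K, forward
Step 1:
                   G          D
  Initial     0.0243    0.01313
  Change   -0.004045   0.004045
  Equil      0.02025    0.01718
  solve Keq expr → x = 0.001348; check Q = 0.6097
Then change container volume by factor 1.25 (V_new/V_old).
Step 2:
                   G          D
  Initial     0.0162    0.01374
  Change           0          0
  Equil       0.0162    0.01374
  solve Keq expr → x = 0; check Q = 0.6097
Then change container volume by factor 0.5 (V_new/V_old).
Step 3:
                   G          D
  Initial    0.03241    0.02748
  Change           0          0
  Equil      0.03241    0.02748
  solve Keq expr → x = 0; check Q = 0.6097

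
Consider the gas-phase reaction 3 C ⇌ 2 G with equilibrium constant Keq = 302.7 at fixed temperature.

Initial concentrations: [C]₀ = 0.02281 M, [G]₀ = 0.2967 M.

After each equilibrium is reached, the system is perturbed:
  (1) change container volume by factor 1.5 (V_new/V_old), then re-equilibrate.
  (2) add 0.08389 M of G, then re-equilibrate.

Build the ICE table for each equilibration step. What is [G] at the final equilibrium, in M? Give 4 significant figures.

Q₀ = 7418 vs Keq = 302.7 ⇒ Q>K, reverse
Step 1:
                   C          G
  I          0.02281     0.2967
  C          0.03947   -0.02631
  E          0.06228     0.2704
  solve Keq expr → x = -0.01316; check Q = 302.7
Then change container volume by factor 1.5 (V_new/V_old).
Step 2:
                   C          G
  I          0.04152     0.1803
  C         0.005376  -0.003584
  E          0.04689     0.1767
  solve Keq expr → x = -0.001792; check Q = 302.7
Then add 0.08389 M of G.
Step 3:
                   C          G
  I          0.04689     0.2606
  C          0.01256  -0.008371
  E          0.05945     0.2522
  solve Keq expr → x = -0.004186; check Q = 302.7

[G]_eq = 0.2522 M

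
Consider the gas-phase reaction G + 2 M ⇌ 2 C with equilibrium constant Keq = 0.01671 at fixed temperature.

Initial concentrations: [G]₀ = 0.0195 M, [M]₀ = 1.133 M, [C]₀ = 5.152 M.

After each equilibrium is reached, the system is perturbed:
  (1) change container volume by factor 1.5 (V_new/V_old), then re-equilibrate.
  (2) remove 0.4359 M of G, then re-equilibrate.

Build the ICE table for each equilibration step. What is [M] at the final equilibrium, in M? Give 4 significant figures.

[M]_eq = 3.7 M

Q₀ = 1060 vs Keq = 0.01671 ⇒ Q>K, reverse
Step 1:
                    G           M           C
  I            0.0195       1.133       5.152
  C              2.08        4.16       -4.16
  E               2.1       5.293      0.9915
  solve Keq expr → x = -2.08; check Q = 0.01671
Then change container volume by factor 1.5 (V_new/V_old).
Step 2:
                    G           M           C
  I               1.4       3.529       0.661
  C           0.04848     0.09695    -0.09695
  E             1.448       3.626      0.5641
  solve Keq expr → x = -0.04848; check Q = 0.01671
Then remove 0.4359 M of G.
Step 3:
                    G           M           C
  I             1.012       3.626      0.5641
  C           0.03705      0.0741     -0.0741
  E             1.049         3.7        0.49
  solve Keq expr → x = -0.03705; check Q = 0.01671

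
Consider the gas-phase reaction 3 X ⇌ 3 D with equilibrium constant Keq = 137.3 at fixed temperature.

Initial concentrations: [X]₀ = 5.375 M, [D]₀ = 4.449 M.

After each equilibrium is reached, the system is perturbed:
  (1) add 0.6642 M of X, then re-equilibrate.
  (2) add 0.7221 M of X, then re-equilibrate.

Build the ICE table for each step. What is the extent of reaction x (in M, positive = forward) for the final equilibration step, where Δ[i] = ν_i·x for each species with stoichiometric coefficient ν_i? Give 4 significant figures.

x = 0.2016 M

Q₀ = 0.5671 vs Keq = 137.3 ⇒ Q<K, forward
Step 1:
                  X         D
  init        5.375     4.449
  Δ           -3.78      3.78
  eq          1.595     8.229
  solve Keq expr → x = 1.26; check Q = 137.3
Then add 0.6642 M of X.
Step 2:
                  X         D
  init        2.259     8.229
  Δ         -0.5564    0.5564
  eq          1.703     8.785
  solve Keq expr → x = 0.1855; check Q = 137.3
Then add 0.7221 M of X.
Step 3:
                  X         D
  init        2.425     8.785
  Δ         -0.6049    0.6049
  eq           1.82      9.39
  solve Keq expr → x = 0.2016; check Q = 137.3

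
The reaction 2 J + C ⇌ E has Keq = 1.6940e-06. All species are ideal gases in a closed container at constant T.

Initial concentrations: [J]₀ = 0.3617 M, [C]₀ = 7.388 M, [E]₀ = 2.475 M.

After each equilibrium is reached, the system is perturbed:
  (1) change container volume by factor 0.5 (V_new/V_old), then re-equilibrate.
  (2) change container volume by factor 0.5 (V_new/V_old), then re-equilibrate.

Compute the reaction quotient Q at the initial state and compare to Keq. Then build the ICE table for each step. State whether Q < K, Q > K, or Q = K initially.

Q₀ = 2.561 vs Keq = 1.6940e-06 ⇒ Q>K, reverse
Step 1:
                  J         C         E
  init       0.3617     7.388     2.475
  Δ           4.949     2.475    -2.475
  eq          5.311     9.863 4.7121e-04
  solve Keq expr → x = -2.475; check Q = 1.6940e-06
Then change container volume by factor 0.5 (V_new/V_old).
Step 2:
                  J         C         E
  init        10.62     19.73 9.4242e-04
  Δ       -0.005645 -0.002823  0.002823
  eq          10.62     19.72  0.003765
  solve Keq expr → x = 0.002823; check Q = 1.6940e-06
Then change container volume by factor 0.5 (V_new/V_old).
Step 3:
                  J         C         E
  init        21.23     39.44   0.00753
  Δ        -0.04489  -0.02245   0.02245
  eq          21.19     39.42   0.02998
  solve Keq expr → x = 0.02245; check Q = 1.6940e-06

Q₀ = 2.561; Q > K (proceeds reverse)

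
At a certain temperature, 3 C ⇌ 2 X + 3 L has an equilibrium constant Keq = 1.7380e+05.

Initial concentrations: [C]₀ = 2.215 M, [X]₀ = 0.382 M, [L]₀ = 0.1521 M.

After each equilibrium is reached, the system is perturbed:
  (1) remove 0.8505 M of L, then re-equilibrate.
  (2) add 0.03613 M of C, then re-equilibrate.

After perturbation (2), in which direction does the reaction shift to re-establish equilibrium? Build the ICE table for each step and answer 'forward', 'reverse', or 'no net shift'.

Q₀ = 4.7249e-05 vs Keq = 1.7380e+05 ⇒ Q<K, forward
Step 1:
                  C         X         L
  I           2.215     0.382    0.1521
  C          -2.153     1.436     2.153
  E         0.06153     1.818     2.306
  solve Keq expr → x = 0.7178; check Q = 1.7380e+05
Then remove 0.8505 M of L.
Step 2:
                  C         X         L
  I         0.06153     1.818     1.455
  C         -0.0219    0.0146    0.0219
  E         0.03963     1.832     1.477
  solve Keq expr → x = 0.007301; check Q = 1.7380e+05
Then add 0.03613 M of C.
Step 3:
                  C         X         L
  I         0.07576     1.832     1.477
  C        -0.03485   0.02324   0.03485
  E         0.04091     1.855     1.512
  solve Keq expr → x = 0.01162; check Q = 1.7380e+05

Direction: forward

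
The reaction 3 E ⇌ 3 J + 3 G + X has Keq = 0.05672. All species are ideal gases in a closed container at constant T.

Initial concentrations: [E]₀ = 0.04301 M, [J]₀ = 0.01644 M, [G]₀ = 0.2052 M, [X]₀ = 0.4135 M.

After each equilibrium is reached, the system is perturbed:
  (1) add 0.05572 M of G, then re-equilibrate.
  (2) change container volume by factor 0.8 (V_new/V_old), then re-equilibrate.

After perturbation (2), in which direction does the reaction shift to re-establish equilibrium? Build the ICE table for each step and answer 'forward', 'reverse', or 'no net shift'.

Q₀ = 1.9953e-04 vs Keq = 0.05672 ⇒ Q<K, forward
Step 1:
                   E          J          G          X
  Initial    0.04301    0.01644     0.2052     0.4135
  Change     -0.0246     0.0246     0.0246   0.008201
  Equil      0.01841    0.04104     0.2298     0.4217
  solve Keq expr → x = 0.008201; check Q = 0.05672
Then add 0.05572 M of G.
Step 2:
                   E          J          G          X
  Initial    0.01841    0.04104     0.2855     0.4217
  Change    0.002726  -0.002726  -0.002726 -9.0850e-04
  Equil      0.02113    0.03832     0.2828     0.4208
  solve Keq expr → x = -9.0850e-04; check Q = 0.05672
Then change container volume by factor 0.8 (V_new/V_old).
Step 3:
                   E          J          G          X
  Initial    0.02642     0.0479     0.3535      0.526
  Change    0.004976  -0.004976  -0.004976  -0.001659
  Equil      0.03139    0.04292     0.3485     0.5243
  solve Keq expr → x = -0.001659; check Q = 0.05672

Direction: reverse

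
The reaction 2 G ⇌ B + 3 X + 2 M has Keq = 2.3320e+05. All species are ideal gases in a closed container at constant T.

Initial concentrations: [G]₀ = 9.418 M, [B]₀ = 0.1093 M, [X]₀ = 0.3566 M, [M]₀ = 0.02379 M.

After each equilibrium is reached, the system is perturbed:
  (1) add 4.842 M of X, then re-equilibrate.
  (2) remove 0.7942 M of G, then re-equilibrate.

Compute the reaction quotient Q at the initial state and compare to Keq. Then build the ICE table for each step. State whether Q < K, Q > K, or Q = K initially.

Q₀ = 3.1625e-08; Q < K (proceeds forward)

Q₀ = 3.1625e-08 vs Keq = 2.3320e+05 ⇒ Q<K, forward
Step 1:
                    G           B           X           M
  init          9.418      0.1093      0.3566     0.02379
  Δ            -7.971       3.985       11.96       7.971
  eq            1.447       4.095       12.31       7.994
  solve Keq expr → x = 3.985; check Q = 2.3320e+05
Then add 4.842 M of X.
Step 2:
                    G           B           X           M
  init          1.447       4.095       17.15       7.994
  Δ            0.5445     -0.2723     -0.8168     -0.5445
  eq            1.992       3.822       16.34        7.45
  solve Keq expr → x = -0.2723; check Q = 2.3320e+05
Then remove 0.7942 M of G.
Step 3:
                    G           B           X           M
  init          1.198       3.822       16.34        7.45
  Δ            0.4853     -0.2426     -0.7279     -0.4853
  eq            1.683        3.58       15.61       6.965
  solve Keq expr → x = -0.2426; check Q = 2.3320e+05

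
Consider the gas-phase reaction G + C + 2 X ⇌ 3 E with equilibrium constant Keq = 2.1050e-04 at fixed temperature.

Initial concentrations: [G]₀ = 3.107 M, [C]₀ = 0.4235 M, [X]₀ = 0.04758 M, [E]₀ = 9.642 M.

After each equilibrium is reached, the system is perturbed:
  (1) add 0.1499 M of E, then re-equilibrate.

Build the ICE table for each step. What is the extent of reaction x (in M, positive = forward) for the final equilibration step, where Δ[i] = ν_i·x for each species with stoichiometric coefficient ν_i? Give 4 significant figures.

Q₀ = 3.0092e+05 vs Keq = 2.1050e-04 ⇒ Q>K, reverse
Step 1:
                    G           C           X           E
  init          3.107      0.4235     0.04758       9.642
  Δ             3.031       3.031       6.061      -9.092
  eq            6.138       3.454       6.109      0.5502
  solve Keq expr → x = -3.031; check Q = 2.1050e-04
Then add 0.1499 M of E.
Step 2:
                    G           C           X           E
  init          6.138       3.454       6.109      0.7001
  Δ           0.04679     0.04679     0.09359     -0.1404
  eq            6.184       3.501       6.202      0.5597
  solve Keq expr → x = -0.04679; check Q = 2.1050e-04

x = -0.04679 M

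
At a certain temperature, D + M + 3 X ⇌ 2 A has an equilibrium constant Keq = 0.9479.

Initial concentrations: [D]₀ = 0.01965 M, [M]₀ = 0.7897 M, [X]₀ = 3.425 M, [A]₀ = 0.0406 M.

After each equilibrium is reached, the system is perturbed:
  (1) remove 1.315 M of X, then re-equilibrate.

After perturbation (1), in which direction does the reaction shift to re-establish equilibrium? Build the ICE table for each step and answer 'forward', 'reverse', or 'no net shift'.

Direction: reverse

Q₀ = 0.002644 vs Keq = 0.9479 ⇒ Q<K, forward
Step 1:
                  D         M         X         A
  init      0.01965    0.7897     3.425    0.0406
  Δ        -0.01942  -0.01942  -0.05827   0.03885
  eq      2.2653e-04    0.7703     3.367   0.07945
  solve Keq expr → x = 0.01942; check Q = 0.9479
Then remove 1.315 M of X.
Step 2:
                  D         M         X         A
  init    2.2653e-04    0.7703     2.052   0.07945
  Δ       7.3372e-04 7.3372e-04  0.002201 -0.001467
  eq      9.6024e-04     0.771     2.054   0.07798
  solve Keq expr → x = -7.3372e-04; check Q = 0.9479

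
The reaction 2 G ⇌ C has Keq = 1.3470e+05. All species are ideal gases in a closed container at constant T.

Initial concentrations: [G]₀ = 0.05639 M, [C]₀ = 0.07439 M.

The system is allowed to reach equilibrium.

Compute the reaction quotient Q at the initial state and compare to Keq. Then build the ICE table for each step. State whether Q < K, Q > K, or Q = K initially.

Q₀ = 23.39 vs Keq = 1.3470e+05 ⇒ Q<K, forward
Step 1:
                   G          C
  I          0.05639    0.07439
  C         -0.05552    0.02776
  E       8.7083e-04     0.1021
  solve Keq expr → x = 0.02776; check Q = 1.3470e+05

Q₀ = 23.39; Q < K (proceeds forward)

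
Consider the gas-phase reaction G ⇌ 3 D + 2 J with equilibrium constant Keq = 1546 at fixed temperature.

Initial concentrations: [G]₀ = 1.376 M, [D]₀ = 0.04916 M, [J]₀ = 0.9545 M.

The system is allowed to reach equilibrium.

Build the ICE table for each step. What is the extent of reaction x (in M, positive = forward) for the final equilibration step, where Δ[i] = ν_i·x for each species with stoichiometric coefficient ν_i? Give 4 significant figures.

x = 1.117 M

Q₀ = 7.8663e-05 vs Keq = 1546 ⇒ Q<K, forward
Step 1:
                  G         D         J
  Initial     1.376   0.04916    0.9545
  Change     -1.117     3.352     2.234
  Equil      0.2588     3.401     3.189
  solve Keq expr → x = 1.117; check Q = 1546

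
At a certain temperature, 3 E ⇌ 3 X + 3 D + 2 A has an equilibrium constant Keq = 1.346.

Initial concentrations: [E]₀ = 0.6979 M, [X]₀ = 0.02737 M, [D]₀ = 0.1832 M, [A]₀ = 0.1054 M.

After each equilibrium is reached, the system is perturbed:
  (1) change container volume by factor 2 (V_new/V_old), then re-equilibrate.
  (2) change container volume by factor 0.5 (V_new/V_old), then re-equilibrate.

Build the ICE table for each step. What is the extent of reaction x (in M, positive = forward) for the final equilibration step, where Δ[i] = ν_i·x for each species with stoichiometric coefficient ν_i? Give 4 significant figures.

Q₀ = 4.1200e-09 vs Keq = 1.346 ⇒ Q<K, forward
Step 1:
                    E           X           D           A
  I            0.6979     0.02737      0.1832      0.1054
  C           -0.5052      0.5052      0.5052      0.3368
  E            0.1927      0.5326      0.6884      0.4422
  solve Keq expr → x = 0.1684; check Q = 1.346
Then change container volume by factor 2 (V_new/V_old).
Step 2:
                    E           X           D           A
  I           0.09636      0.2663      0.3442      0.2211
  C          -0.05076     0.05076     0.05076     0.03384
  E            0.0456       0.317       0.395      0.2549
  solve Keq expr → x = 0.01692; check Q = 1.346
Then change container volume by factor 0.5 (V_new/V_old).
Step 3:
                    E           X           D           A
  I           0.09119      0.6341      0.7899      0.5099
  C            0.1015     -0.1015     -0.1015    -0.06768
  E            0.1927      0.5326      0.6884      0.4422
  solve Keq expr → x = -0.03384; check Q = 1.346

x = -0.03384 M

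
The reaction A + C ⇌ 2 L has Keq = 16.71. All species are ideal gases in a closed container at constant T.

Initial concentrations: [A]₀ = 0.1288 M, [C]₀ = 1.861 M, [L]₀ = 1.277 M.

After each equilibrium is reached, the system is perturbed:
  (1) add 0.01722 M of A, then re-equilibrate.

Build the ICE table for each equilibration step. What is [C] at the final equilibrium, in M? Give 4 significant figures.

Q₀ = 6.803 vs Keq = 16.71 ⇒ Q<K, forward
Step 1:
                  A         C         L
  I          0.1288     1.861     1.277
  C        -0.06323  -0.06323    0.1265
  E         0.06557     1.798     1.403
  solve Keq expr → x = 0.06323; check Q = 16.71
Then add 0.01722 M of A.
Step 2:
                  A         C         L
  I         0.08279     1.798     1.403
  C        -0.01403  -0.01403   0.02807
  E         0.06875     1.784     1.432
  solve Keq expr → x = 0.01403; check Q = 16.71

[C]_eq = 1.784 M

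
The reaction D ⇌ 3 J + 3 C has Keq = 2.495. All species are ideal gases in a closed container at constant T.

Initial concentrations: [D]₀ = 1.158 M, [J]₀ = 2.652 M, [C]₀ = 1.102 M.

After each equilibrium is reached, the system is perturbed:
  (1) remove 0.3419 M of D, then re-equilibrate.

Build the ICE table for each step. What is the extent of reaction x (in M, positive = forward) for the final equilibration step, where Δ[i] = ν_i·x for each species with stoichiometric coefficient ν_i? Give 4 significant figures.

x = -0.01593 M

Q₀ = 21.56 vs Keq = 2.495 ⇒ Q>K, reverse
Step 1:
                    D           J           C
  init          1.158       2.652       1.102
  Δ            0.1447     -0.4341     -0.4341
  eq            1.303       2.218      0.6679
  solve Keq expr → x = -0.1447; check Q = 2.495
Then remove 0.3419 M of D.
Step 2:
                    D           J           C
  init         0.9608       2.218      0.6679
  Δ           0.01593    -0.04778    -0.04778
  eq           0.9767        2.17      0.6201
  solve Keq expr → x = -0.01593; check Q = 2.495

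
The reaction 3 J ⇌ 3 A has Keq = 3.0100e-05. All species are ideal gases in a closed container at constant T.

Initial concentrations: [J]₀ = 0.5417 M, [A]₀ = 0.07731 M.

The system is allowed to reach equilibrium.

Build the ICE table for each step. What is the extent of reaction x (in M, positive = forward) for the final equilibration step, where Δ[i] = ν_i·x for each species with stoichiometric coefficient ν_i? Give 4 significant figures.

Q₀ = 0.002907 vs Keq = 3.0100e-05 ⇒ Q>K, reverse
Step 1:
                    J           A
  Initial      0.5417     0.07731
  Change      0.05864    -0.05864
  Equil        0.6003     0.01867
  solve Keq expr → x = -0.01955; check Q = 3.0100e-05

x = -0.01955 M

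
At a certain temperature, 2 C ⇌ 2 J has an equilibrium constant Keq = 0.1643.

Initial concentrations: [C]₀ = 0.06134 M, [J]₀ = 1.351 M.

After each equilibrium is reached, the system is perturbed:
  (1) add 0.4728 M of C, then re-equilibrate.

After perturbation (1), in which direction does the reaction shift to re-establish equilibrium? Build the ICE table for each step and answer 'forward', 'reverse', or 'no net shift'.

Q₀ = 485.1 vs Keq = 0.1643 ⇒ Q>K, reverse
Step 1:
                    C           J
  Initial     0.06134       1.351
  Change       0.9436     -0.9436
  Equil         1.005      0.4074
  solve Keq expr → x = -0.4718; check Q = 0.1643
Then add 0.4728 M of C.
Step 2:
                    C           J
  Initial       1.478      0.4074
  Change      -0.1364      0.1364
  Equil         1.341      0.5437
  solve Keq expr → x = 0.06818; check Q = 0.1643

Direction: forward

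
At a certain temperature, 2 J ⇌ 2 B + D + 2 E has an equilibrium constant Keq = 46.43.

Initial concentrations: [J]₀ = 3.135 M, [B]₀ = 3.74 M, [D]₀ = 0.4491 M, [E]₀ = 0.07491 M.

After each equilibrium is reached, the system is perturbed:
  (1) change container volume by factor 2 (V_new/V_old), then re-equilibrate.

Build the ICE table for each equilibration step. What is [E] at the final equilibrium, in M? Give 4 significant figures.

Q₀ = 0.003587 vs Keq = 46.43 ⇒ Q<K, forward
Step 1:
                   J          B          D          E
  I            3.135       3.74     0.4491    0.07491
  C           -1.628      1.628     0.8139      1.628
  E            1.507      5.368      1.263      1.703
  solve Keq expr → x = 0.8139; check Q = 46.43
Then change container volume by factor 2 (V_new/V_old).
Step 2:
                   J          B          D          E
  I           0.7536      2.684     0.6315     0.8513
  C          -0.3047     0.3047     0.1524     0.3047
  E           0.4489      2.989     0.7838      1.156
  solve Keq expr → x = 0.1524; check Q = 46.43

[E]_eq = 1.156 M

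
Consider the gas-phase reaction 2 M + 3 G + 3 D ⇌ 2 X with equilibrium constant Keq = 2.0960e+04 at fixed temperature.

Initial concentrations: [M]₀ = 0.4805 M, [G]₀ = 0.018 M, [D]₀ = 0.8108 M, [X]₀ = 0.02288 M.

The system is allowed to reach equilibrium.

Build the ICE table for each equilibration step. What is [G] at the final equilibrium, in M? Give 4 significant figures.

[G]_eq = 0.007218 M

Q₀ = 729.4 vs Keq = 2.0960e+04 ⇒ Q<K, forward
Step 1:
                   M          G          D          X
  init        0.4805      0.018     0.8108    0.02288
  Δ        -0.007188   -0.01078   -0.01078   0.007188
  eq          0.4733   0.007218        0.8    0.03007
  solve Keq expr → x = 0.003594; check Q = 2.0960e+04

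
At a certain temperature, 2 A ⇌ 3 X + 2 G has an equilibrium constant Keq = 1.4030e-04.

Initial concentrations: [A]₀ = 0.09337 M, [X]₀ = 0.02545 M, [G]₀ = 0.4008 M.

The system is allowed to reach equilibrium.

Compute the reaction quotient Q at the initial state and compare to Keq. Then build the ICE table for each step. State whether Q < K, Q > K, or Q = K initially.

Q₀ = 3.0374e-04; Q > K (proceeds reverse)

Q₀ = 3.0374e-04 vs Keq = 1.4030e-04 ⇒ Q>K, reverse
Step 1:
                    A           X           G
  I           0.09337     0.02545      0.4008
  C          0.003452   -0.005178   -0.003452
  E           0.09682     0.02027      0.3973
  solve Keq expr → x = -0.001726; check Q = 1.4030e-04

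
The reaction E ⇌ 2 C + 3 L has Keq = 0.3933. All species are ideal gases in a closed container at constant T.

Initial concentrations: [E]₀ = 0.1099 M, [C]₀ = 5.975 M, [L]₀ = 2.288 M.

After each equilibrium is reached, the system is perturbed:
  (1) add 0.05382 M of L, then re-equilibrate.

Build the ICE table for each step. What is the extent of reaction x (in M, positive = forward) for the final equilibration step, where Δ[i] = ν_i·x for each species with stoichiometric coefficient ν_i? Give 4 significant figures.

Q₀ = 3891 vs Keq = 0.3933 ⇒ Q>K, reverse
Step 1:
                    E           C           L
  I            0.1099       5.975       2.288
  C            0.6812      -1.362      -2.043
  E            0.7911       4.613      0.2445
  solve Keq expr → x = -0.6812; check Q = 0.3933
Then add 0.05382 M of L.
Step 2:
                    E           C           L
  I            0.7911       4.613      0.2984
  C           0.01696    -0.03391    -0.05087
  E             0.808       4.579      0.2475
  solve Keq expr → x = -0.01696; check Q = 0.3933

x = -0.01696 M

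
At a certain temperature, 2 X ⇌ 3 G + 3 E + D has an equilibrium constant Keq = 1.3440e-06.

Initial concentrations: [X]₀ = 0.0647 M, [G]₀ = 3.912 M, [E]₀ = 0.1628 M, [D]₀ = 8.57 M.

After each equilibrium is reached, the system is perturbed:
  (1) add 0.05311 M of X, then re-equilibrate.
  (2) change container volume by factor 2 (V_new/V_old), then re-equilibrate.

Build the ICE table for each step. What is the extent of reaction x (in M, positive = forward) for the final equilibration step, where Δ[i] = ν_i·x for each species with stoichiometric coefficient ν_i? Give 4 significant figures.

Q₀ = 528.8 vs Keq = 1.3440e-06 ⇒ Q>K, reverse
Step 1:
                   X          G          E          D
  Initial     0.0647      3.912     0.1628       8.57
  Change      0.1082    -0.1624    -0.1624   -0.05412
  Equil       0.1729       3.75 4.4736e-04      8.516
  solve Keq expr → x = -0.05412; check Q = 1.3440e-06
Then add 0.05311 M of X.
Step 2:
                   X          G          E          D
  Initial      0.226       3.75 4.4736e-04      8.516
  Change  -5.8229e-05 8.7343e-05 8.7343e-05 2.9114e-05
  Equil        0.226       3.75 5.3470e-04      8.516
  solve Keq expr → x = 2.9114e-05; check Q = 1.3440e-06
Then change container volume by factor 2 (V_new/V_old).
Step 3:
                   X          G          E          D
  Initial      0.113      1.875 2.6735e-04      4.258
  Change  -3.8615e-04 5.7923e-04 5.7923e-04 1.9308e-04
  Equil       0.1126      1.875 8.4658e-04      4.258
  solve Keq expr → x = 1.9308e-04; check Q = 1.3440e-06

x = 1.9308e-04 M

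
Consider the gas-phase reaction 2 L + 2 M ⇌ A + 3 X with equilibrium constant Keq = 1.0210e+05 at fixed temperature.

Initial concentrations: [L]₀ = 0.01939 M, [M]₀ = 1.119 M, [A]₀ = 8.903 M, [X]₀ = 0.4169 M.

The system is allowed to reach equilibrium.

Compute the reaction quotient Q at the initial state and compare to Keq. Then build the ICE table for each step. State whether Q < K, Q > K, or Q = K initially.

Q₀ = 1370; Q < K (proceeds forward)

Q₀ = 1370 vs Keq = 1.0210e+05 ⇒ Q<K, forward
Step 1:
                    L           M           A           X
  init        0.01939       1.119       8.903      0.4169
  Δ           -0.0169     -0.0169    0.008448     0.02535
  eq         0.002493       1.102       8.911      0.4422
  solve Keq expr → x = 0.008448; check Q = 1.0210e+05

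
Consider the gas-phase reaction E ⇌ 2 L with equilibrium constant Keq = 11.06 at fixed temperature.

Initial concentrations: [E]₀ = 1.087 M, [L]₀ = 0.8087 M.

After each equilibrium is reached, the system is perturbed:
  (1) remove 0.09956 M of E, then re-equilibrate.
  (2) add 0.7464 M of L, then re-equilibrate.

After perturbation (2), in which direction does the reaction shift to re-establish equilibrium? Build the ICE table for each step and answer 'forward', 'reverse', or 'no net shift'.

Q₀ = 0.6017 vs Keq = 11.06 ⇒ Q<K, forward
Step 1:
                    E           L
  Initial       1.087      0.8087
  Change      -0.6698        1.34
  Equil        0.4172       2.148
  solve Keq expr → x = 0.6698; check Q = 11.06
Then remove 0.09956 M of E.
Step 2:
                    E           L
  Initial      0.3177       2.148
  Change      0.05668     -0.1134
  Equil        0.3744       2.035
  solve Keq expr → x = -0.05668; check Q = 11.06
Then add 0.7464 M of L.
Step 3:
                    E           L
  Initial      0.3744       2.781
  Change       0.1671     -0.3341
  Equil        0.5414       2.447
  solve Keq expr → x = -0.1671; check Q = 11.06

Direction: reverse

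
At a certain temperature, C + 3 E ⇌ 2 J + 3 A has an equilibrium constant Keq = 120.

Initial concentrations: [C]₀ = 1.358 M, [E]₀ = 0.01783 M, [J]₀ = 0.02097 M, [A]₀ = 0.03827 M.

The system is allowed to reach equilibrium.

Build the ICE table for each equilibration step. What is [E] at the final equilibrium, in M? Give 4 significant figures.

Q₀ = 0.003202 vs Keq = 120 ⇒ Q<K, forward
Step 1:
                  C         E         J         A
  init        1.358   0.01783   0.02097   0.03827
  Δ       -0.005603  -0.01681   0.01121   0.01681
  eq          1.352  0.001022   0.03218   0.05508
  solve Keq expr → x = 0.005603; check Q = 120

[E]_eq = 0.001022 M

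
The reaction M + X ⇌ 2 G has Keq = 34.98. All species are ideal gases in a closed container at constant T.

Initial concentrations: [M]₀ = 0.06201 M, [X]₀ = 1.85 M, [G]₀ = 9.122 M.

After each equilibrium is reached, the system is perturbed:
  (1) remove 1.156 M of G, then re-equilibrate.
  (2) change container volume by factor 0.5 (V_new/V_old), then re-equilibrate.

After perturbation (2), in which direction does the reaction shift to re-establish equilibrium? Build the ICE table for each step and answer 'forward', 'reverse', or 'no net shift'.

Q₀ = 725.3 vs Keq = 34.98 ⇒ Q>K, reverse
Step 1:
                    M           X           G
  Initial     0.06201        1.85       9.122
  Change       0.6425      0.6425      -1.285
  Equil        0.7045       2.492       7.837
  solve Keq expr → x = -0.6425; check Q = 34.98
Then remove 1.156 M of G.
Step 2:
                    M           X           G
  Initial      0.7045       2.492       6.681
  Change      -0.1246     -0.1246      0.2492
  Equil        0.5799       2.368        6.93
  solve Keq expr → x = 0.1246; check Q = 34.98
Then change container volume by factor 0.5 (V_new/V_old).
Step 3:
                    M           X           G
  Initial        1.16       4.736       13.86
  Change            0           0           0
  Equil          1.16       4.736       13.86
  solve Keq expr → x = 0; check Q = 34.98

Direction: no net shift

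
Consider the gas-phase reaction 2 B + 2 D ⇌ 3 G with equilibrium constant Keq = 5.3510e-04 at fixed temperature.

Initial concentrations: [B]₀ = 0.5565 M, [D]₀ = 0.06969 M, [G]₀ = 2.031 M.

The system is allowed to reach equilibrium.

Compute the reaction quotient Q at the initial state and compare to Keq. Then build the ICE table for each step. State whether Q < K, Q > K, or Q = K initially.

Q₀ = 5570 vs Keq = 5.3510e-04 ⇒ Q>K, reverse
Step 1:
                  B         D         G
  Initial    0.5565   0.06969     2.031
  Change      1.257     1.257    -1.885
  Equil       1.813     1.327    0.1457
  solve Keq expr → x = -0.6284; check Q = 5.3510e-04

Q₀ = 5570; Q > K (proceeds reverse)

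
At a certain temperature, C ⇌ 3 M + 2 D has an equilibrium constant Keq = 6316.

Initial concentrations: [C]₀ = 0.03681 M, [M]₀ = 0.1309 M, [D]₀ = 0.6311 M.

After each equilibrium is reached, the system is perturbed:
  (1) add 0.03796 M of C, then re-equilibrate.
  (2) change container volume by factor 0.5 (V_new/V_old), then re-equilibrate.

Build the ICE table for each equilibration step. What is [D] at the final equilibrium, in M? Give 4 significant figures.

Q₀ = 0.02427 vs Keq = 6316 ⇒ Q<K, forward
Step 1:
                  C         M         D
  I         0.03681    0.1309    0.6311
  C        -0.03681    0.1104   0.07362
  E       1.1051e-06    0.2413    0.7047
  solve Keq expr → x = 0.03681; check Q = 6316
Then add 0.03796 M of C.
Step 2:
                  C         M         D
  I         0.03796    0.2413    0.7047
  C        -0.03796    0.1139   0.07591
  E       4.3237e-06    0.3552    0.7806
  solve Keq expr → x = 0.03796; check Q = 6316
Then change container volume by factor 0.5 (V_new/V_old).
Step 3:
                  C         M         D
  I       8.6474e-06    0.7104     1.561
  C       1.2944e-04 -3.8832e-04 -2.5888e-04
  E       1.3809e-04      0.71     1.561
  solve Keq expr → x = -1.2944e-04; check Q = 6316

[D]_eq = 1.561 M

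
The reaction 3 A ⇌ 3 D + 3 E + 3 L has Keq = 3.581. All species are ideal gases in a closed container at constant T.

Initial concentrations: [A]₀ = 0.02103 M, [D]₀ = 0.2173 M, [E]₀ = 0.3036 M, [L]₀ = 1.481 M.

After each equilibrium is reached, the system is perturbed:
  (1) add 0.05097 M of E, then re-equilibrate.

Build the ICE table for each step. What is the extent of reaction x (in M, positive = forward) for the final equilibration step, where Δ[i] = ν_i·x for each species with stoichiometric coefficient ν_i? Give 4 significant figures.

x = -0.002003 M

Q₀ = 100.3 vs Keq = 3.581 ⇒ Q>K, reverse
Step 1:
                   A          D          E          L
  Initial    0.02103     0.2173     0.3036      1.481
  Change     0.02835   -0.02835   -0.02835   -0.02835
  Equil      0.04938     0.1889     0.2752      1.453
  solve Keq expr → x = -0.00945; check Q = 3.581
Then add 0.05097 M of E.
Step 2:
                   A          D          E          L
  Initial    0.04938     0.1889     0.3262      1.453
  Change    0.006009  -0.006009  -0.006009  -0.006009
  Equil      0.05539     0.1829     0.3202      1.447
  solve Keq expr → x = -0.002003; check Q = 3.581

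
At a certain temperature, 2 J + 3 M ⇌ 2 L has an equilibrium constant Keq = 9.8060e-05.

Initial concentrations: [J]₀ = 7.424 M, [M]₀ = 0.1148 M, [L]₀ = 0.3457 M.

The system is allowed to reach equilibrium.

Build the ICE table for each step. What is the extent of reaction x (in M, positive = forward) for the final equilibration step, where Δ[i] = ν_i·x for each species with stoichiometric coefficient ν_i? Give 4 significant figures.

x = -0.1558 M

Q₀ = 1.433 vs Keq = 9.8060e-05 ⇒ Q>K, reverse
Step 1:
                   J          M          L
  init         7.424     0.1148     0.3457
  Δ           0.3117     0.4675    -0.3117
  eq           7.736     0.5823    0.03404
  solve Keq expr → x = -0.1558; check Q = 9.8060e-05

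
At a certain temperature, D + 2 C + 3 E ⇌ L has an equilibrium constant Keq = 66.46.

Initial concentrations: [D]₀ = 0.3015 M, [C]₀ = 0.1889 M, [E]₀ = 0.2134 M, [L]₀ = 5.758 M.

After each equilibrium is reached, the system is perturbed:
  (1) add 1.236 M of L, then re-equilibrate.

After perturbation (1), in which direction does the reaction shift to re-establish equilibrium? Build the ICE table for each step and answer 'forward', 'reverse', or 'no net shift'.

Direction: reverse

Q₀ = 5.5073e+04 vs Keq = 66.46 ⇒ Q>K, reverse
Step 1:
                  D         C         E         L
  init       0.3015    0.1889    0.2134     5.758
  Δ          0.1944    0.3889    0.5833   -0.1944
  eq         0.4959    0.5778    0.7967     5.564
  solve Keq expr → x = -0.1944; check Q = 66.46
Then add 1.236 M of L.
Step 2:
                  D         C         E         L
  init       0.4959    0.5778    0.7967       6.8
  Δ         0.01001   0.02002   0.03004  -0.01001
  eq         0.5059    0.5978    0.8267      6.79
  solve Keq expr → x = -0.01001; check Q = 66.46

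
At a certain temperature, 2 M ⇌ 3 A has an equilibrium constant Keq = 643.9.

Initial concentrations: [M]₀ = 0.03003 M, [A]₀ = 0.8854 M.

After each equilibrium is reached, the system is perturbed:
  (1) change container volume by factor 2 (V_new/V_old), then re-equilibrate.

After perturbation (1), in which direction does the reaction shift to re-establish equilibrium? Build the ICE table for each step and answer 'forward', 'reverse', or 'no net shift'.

Direction: forward

Q₀ = 769.7 vs Keq = 643.9 ⇒ Q>K, reverse
Step 1:
                   M          A
  init       0.03003     0.8854
  Δ         0.002587   -0.00388
  eq         0.03262     0.8815
  solve Keq expr → x = -0.001293; check Q = 643.9
Then change container volume by factor 2 (V_new/V_old).
Step 2:
                   M          A
  init       0.01631     0.4408
  Δ         -0.00451   0.006765
  eq          0.0118     0.4475
  solve Keq expr → x = 0.002255; check Q = 643.9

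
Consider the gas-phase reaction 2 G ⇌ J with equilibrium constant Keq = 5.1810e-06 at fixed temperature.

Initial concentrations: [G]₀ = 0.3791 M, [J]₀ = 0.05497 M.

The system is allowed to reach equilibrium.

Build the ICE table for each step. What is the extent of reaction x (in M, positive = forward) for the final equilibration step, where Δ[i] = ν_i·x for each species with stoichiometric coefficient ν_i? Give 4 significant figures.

Q₀ = 0.3825 vs Keq = 5.1810e-06 ⇒ Q>K, reverse
Step 1:
                   G          J
  init        0.3791    0.05497
  Δ           0.1099   -0.05497
  eq           0.489 1.2391e-06
  solve Keq expr → x = -0.05497; check Q = 5.1810e-06

x = -0.05497 M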